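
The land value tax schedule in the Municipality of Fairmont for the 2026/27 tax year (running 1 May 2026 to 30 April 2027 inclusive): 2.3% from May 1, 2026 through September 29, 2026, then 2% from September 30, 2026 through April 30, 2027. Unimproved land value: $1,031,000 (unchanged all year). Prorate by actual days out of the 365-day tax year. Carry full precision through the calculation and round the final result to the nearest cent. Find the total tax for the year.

$21,908.04

May 1 – September 29, 2026: 152 days at 2.3% → $1,031,000 × 2.3% × 152/365 = $9,875.0027
September 30, 2026 – April 30, 2027: 213 days at 2% → $1,031,000 × 2% × 213/365 = $12,033.0411
Total = $21,908.0438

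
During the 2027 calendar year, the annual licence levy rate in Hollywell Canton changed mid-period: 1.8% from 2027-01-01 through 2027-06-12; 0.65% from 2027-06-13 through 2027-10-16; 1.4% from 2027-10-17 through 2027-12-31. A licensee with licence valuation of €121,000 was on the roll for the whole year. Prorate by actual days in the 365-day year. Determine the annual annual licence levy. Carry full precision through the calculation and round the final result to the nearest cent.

€1,596.87

2027-01-01 to 2027-06-12: 163 days at 1.8% → €121,000 × 1.8% × 163/365 = €972.6411
2027-06-13 to 2027-10-16: 126 days at 0.65% → €121,000 × 0.65% × 126/365 = €271.5041
2027-10-17 to 2027-12-31: 76 days at 1.4% → €121,000 × 1.4% × 76/365 = €352.7233
Total = €1,596.8685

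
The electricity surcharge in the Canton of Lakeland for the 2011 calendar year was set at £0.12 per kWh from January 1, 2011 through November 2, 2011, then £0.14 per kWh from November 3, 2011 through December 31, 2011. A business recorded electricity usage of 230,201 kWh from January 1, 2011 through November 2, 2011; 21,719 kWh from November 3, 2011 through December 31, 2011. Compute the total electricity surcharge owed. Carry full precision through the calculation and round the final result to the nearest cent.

£30,664.78

January 1 – November 2, 2011: 230,201 kWh at £0.12/kWh → £27,624.12
November 3 – December 31, 2011: 21,719 kWh at £0.14/kWh → £3,040.66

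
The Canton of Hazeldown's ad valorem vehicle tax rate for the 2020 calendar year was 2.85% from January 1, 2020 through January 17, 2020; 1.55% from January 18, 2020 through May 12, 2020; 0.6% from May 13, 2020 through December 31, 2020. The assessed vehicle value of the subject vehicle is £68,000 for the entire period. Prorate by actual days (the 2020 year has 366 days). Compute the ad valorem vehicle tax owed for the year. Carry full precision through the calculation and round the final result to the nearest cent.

January 1 – January 17, 2020: 17 days at 2.85% → £68,000 × 2.85% × 17/366 = £90.0164
January 18 – May 12, 2020: 116 days at 1.55% → £68,000 × 1.55% × 116/366 = £334.0546
May 13 – December 31, 2020: 233 days at 0.6% → £68,000 × 0.6% × 233/366 = £259.7377
Total = £683.8087

£683.81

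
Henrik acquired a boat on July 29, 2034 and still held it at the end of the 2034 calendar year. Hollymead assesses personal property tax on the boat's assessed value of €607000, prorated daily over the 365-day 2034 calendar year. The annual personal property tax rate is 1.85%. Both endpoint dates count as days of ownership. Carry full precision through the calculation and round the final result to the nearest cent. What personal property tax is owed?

€4799.46

Days held (July 29 – December 31, 2034): 156 out of 365
Tax = €607000 × 1.85% × 156/365 = €4799.4575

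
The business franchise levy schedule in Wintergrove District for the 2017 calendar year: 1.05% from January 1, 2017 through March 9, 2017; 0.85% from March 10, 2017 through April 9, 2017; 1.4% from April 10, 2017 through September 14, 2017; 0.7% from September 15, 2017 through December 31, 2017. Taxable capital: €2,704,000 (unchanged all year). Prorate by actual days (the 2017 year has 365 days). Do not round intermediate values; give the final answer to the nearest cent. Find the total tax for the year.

January 1 – March 9, 2017: 68 days at 1.05% → €2,704,000 × 1.05% × 68/365 = €5,289.4685
March 10 – April 9, 2017: 31 days at 0.85% → €2,704,000 × 0.85% × 31/365 = €1,952.0658
April 10 – September 14, 2017: 158 days at 1.4% → €2,704,000 × 1.4% × 158/365 = €16,386.9808
September 15 – December 31, 2017: 108 days at 0.7% → €2,704,000 × 0.7% × 108/365 = €5,600.6137
Total = €29,229.1288

€29,229.13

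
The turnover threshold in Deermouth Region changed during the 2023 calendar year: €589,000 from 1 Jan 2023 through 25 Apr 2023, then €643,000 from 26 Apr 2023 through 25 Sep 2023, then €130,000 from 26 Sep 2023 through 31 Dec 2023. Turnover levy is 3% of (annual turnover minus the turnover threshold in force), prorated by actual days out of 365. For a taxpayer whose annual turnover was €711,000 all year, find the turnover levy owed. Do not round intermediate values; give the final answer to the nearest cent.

1 Jan – 25 Apr 2023: 115 days, exemption €589,000 → (€711,000 − €589,000) × 3% × 115/365 = €1,153.1507
26 Apr – 25 Sep 2023: 153 days, exemption €643,000 → (€711,000 − €643,000) × 3% × 153/365 = €855.1233
26 Sep – 31 Dec 2023: 97 days, exemption €130,000 → (€711,000 − €130,000) × 3% × 97/365 = €4,632.0822
Total = €6,640.3562

€6,640.36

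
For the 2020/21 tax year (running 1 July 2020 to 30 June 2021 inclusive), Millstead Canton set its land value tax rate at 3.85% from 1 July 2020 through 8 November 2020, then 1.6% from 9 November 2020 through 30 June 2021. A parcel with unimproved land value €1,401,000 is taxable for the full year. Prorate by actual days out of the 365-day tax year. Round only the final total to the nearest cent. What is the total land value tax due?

1 July – 8 November 2020: 131 days at 3.85% → €1,401,000 × 3.85% × 131/365 = €19,358.7493
9 November 2020 – 30 June 2021: 234 days at 1.6% → €1,401,000 × 1.6% × 234/365 = €14,370.8055
Total = €33,729.5548

€33,729.55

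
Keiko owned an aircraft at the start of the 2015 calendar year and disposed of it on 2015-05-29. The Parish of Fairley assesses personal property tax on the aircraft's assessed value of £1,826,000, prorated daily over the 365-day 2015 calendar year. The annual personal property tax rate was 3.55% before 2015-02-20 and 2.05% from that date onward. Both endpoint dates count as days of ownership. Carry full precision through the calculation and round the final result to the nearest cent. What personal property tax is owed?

2015-01-01 to 2015-02-19: 50 days at 3.55% → £1,826,000 × 3.55% × 50/365 = £8,879.8630
2015-02-20 to 2015-05-29: 99 days at 2.05% → £1,826,000 × 2.05% × 99/365 = £10,153.0603
Total = £19,032.9233

£19,032.92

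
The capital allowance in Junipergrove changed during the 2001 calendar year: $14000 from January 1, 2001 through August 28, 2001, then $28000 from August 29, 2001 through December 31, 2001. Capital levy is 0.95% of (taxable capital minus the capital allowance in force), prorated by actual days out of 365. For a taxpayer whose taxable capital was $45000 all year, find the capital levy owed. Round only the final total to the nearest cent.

$248.95

January 1 – August 28, 2001: 240 days, exemption $14000 → ($45000 − $14000) × 0.95% × 240/365 = $193.6438
August 29 – December 31, 2001: 125 days, exemption $28000 → ($45000 − $28000) × 0.95% × 125/365 = $55.3082
Total = $248.9521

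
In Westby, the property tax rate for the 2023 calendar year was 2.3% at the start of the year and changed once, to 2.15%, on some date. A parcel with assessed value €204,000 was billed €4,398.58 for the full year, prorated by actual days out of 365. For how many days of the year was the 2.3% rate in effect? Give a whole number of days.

Let d = days at the first rate; then 365 − d days at the second rate.
€204,000 × [2.3%·d + 2.15%·(365−d)] / 365 = €4,398.58
Solving gives d = 15, so the new rate took effect on 16 Jan 2023.

15 days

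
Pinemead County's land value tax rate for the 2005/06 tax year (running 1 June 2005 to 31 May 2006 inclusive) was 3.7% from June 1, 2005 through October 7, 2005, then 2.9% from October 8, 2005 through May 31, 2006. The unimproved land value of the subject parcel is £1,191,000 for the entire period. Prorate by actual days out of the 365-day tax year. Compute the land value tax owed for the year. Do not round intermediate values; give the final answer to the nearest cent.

£37,906.43

June 1 – October 7, 2005: 129 days at 3.7% → £1,191,000 × 3.7% × 129/365 = £15,574.3644
October 8, 2005 – May 31, 2006: 236 days at 2.9% → £1,191,000 × 2.9% × 236/365 = £22,332.0658
Total = £37,906.4301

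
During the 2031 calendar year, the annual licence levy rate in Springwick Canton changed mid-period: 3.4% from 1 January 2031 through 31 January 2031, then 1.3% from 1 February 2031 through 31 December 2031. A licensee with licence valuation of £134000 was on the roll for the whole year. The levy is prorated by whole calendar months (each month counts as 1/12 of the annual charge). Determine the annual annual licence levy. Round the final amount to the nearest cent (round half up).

£1976.50

1 January – 31 January 2031: 1 month at 3.4% → £134000 × 3.4% × 1/12 = £379.6667
1 February – 31 December 2031: 11 months at 1.3% → £134000 × 1.3% × 11/12 = £1596.8333
Total = £1976.5000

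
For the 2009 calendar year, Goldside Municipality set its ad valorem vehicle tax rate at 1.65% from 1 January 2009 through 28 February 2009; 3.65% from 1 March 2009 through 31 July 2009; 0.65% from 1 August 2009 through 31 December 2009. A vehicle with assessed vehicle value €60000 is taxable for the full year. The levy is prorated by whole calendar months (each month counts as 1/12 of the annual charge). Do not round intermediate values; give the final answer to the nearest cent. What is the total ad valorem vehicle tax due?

€1240.00

1 January – 28 February 2009: 2 months at 1.65% → €60000 × 1.65% × 2/12 = €165.0000
1 March – 31 July 2009: 5 months at 3.65% → €60000 × 3.65% × 5/12 = €912.5000
1 August – 31 December 2009: 5 months at 0.65% → €60000 × 0.65% × 5/12 = €162.5000
Total = €1240.0000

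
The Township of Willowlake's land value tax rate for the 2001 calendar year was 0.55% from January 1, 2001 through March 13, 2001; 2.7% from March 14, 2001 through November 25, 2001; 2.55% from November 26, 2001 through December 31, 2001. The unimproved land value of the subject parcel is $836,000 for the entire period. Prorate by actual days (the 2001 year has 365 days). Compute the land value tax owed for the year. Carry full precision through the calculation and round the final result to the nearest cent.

$18,902.76

January 1 – March 13, 2001: 72 days at 0.55% → $836,000 × 0.55% × 72/365 = $907.0027
March 14 – November 25, 2001: 257 days at 2.7% → $836,000 × 2.7% × 257/365 = $15,893.1616
November 26 – December 31, 2001: 36 days at 2.55% → $836,000 × 2.55% × 36/365 = $2,102.5973
Total = $18,902.7616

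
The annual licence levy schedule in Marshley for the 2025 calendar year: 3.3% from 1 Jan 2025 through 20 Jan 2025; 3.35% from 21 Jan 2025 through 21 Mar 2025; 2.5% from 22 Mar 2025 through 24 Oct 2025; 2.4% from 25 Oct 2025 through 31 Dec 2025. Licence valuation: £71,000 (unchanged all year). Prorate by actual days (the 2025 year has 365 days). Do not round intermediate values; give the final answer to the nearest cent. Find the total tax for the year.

£1,892.10

1 Jan – 20 Jan 2025: 20 days at 3.3% → £71,000 × 3.3% × 20/365 = £128.3836
21 Jan – 21 Mar 2025: 60 days at 3.35% → £71,000 × 3.35% × 60/365 = £390.9863
22 Mar – 24 Oct 2025: 217 days at 2.5% → £71,000 × 2.5% × 217/365 = £1,055.2740
25 Oct – 31 Dec 2025: 68 days at 2.4% → £71,000 × 2.4% × 68/365 = £317.4575
Total = £1,892.1014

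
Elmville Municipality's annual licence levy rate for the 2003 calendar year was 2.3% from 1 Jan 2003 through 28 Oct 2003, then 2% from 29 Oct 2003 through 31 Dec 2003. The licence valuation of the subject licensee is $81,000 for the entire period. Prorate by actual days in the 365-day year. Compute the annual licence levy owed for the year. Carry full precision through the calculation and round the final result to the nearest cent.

$1,820.39

1 Jan – 28 Oct 2003: 301 days at 2.3% → $81,000 × 2.3% × 301/365 = $1,536.3370
29 Oct – 31 Dec 2003: 64 days at 2% → $81,000 × 2% × 64/365 = $284.0548
Total = $1,820.3918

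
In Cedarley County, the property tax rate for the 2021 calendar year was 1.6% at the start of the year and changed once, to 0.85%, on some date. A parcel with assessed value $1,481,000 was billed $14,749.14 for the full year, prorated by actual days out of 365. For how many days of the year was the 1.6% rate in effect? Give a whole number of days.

Let d = days at the first rate; then 365 − d days at the second rate.
$1,481,000 × [1.6%·d + 0.85%·(365−d)] / 365 = $14,749.14
Solving gives d = 71, so the new rate took effect on 13 March 2021.

71 days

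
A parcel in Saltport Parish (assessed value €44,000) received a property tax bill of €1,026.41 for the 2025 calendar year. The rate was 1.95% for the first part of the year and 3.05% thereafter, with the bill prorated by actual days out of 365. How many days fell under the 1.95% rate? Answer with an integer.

Let d = days at the first rate; then 365 − d days at the second rate.
€44,000 × [1.95%·d + 3.05%·(365−d)] / 365 = €1,026.41
Solving gives d = 238, so the new rate took effect on 27 Aug 2025.

238 days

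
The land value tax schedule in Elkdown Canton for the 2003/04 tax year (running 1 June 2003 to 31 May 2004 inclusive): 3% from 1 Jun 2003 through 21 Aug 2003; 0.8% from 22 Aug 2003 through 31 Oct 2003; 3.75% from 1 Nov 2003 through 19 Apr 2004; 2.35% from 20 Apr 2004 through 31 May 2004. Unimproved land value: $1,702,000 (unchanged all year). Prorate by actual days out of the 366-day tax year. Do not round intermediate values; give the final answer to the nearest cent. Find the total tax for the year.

1 Jun – 21 Aug 2003: 82 days at 3% → $1,702,000 × 3% × 82/366 = $11,439.6721
22 Aug – 31 Oct 2003: 71 days at 0.8% → $1,702,000 × 0.8% × 71/366 = $2,641.3552
1 Nov 2003 – 19 Apr 2004: 171 days at 3.75% → $1,702,000 × 3.75% × 171/366 = $29,819.8770
20 Apr – 31 May 2004: 42 days at 2.35% → $1,702,000 × 2.35% × 42/366 = $4,589.8197
Total = $48,490.7240

$48,490.72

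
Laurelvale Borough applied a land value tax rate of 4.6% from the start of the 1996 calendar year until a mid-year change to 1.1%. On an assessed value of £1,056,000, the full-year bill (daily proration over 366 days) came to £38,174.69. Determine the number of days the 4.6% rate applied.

Let d = days at the first rate; then 366 − d days at the second rate.
£1,056,000 × [4.6%·d + 1.1%·(366−d)] / 366 = £38,174.69
Solving gives d = 263, so the new rate took effect on 20 September 1996.

263 days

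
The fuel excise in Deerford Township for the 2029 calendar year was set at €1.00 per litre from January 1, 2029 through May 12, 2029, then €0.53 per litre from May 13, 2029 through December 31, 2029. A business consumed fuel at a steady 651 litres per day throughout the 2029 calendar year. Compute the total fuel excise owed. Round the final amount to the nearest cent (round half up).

January 1 – May 12, 2029: 132 days × 651 litres/day = 85,932 litres at €1.00/litre → €85,932.00
May 13 – December 31, 2029: 233 days × 651 litres/day = 151,683 litres at €0.53/litre → €80,391.99

€166,323.99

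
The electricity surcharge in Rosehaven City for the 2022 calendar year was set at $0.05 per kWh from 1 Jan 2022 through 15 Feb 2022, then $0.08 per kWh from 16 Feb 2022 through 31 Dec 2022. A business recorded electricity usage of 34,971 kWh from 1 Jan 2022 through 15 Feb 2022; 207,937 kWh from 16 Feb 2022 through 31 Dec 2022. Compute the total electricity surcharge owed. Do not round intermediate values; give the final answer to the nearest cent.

$18,383.51

1 Jan – 15 Feb 2022: 34,971 kWh at $0.05/kWh → $1,748.55
16 Feb – 31 Dec 2022: 207,937 kWh at $0.08/kWh → $16,634.96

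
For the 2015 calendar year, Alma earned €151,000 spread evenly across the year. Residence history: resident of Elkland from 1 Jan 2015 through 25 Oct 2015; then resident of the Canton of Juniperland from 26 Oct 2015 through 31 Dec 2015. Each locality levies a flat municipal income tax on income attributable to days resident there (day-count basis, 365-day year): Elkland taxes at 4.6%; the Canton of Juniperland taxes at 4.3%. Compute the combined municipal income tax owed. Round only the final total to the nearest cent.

Elkland, 1 Jan – 25 Oct 2015: 298 days → €151,000 × 4.6% × 298/365 = €5,670.9808
The Canton of Juniperland, 26 Oct – 31 Dec 2015: 67 days → €151,000 × 4.3% × 67/365 = €1,191.8658
Total = €6,862.8466

€6,862.85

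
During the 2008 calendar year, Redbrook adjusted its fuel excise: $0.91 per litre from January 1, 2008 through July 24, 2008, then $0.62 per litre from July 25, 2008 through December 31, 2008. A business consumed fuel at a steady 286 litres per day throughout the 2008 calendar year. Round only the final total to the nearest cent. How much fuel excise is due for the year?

$81984.76

January 1 – July 24, 2008: 206 days × 286 litres/day = 58,916 litres at $0.91/litre → $53613.56
July 25 – December 31, 2008: 160 days × 286 litres/day = 45,760 litres at $0.62/litre → $28371.20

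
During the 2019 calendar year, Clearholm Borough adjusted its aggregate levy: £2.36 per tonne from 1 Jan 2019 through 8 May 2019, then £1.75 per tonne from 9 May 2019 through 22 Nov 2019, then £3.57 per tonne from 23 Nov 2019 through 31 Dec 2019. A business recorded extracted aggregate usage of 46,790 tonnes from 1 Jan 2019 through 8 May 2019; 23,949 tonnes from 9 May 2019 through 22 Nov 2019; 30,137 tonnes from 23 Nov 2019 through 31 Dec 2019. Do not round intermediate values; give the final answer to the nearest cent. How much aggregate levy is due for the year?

1 Jan – 8 May 2019: 46,790 tonnes at £2.36/tonne → £110424.40
9 May – 22 Nov 2019: 23,949 tonnes at £1.75/tonne → £41910.75
23 Nov – 31 Dec 2019: 30,137 tonnes at £3.57/tonne → £107589.09

£259924.24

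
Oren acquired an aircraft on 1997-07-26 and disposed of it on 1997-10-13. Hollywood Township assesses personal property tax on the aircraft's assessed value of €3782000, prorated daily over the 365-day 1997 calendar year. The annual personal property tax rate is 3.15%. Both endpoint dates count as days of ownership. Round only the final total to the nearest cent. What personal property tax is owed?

€26111.34

Days held (1997-07-26 to 1997-10-13): 80 out of 365
Tax = €3782000 × 3.15% × 80/365 = €26111.3425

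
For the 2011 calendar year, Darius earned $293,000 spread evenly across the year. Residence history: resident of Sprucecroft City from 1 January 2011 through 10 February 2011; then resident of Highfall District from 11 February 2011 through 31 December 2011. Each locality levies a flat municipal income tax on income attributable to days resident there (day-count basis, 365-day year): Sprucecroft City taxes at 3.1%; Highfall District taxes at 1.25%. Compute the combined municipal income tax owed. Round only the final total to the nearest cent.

Sprucecroft City, 1 January – 10 February 2011: 41 days → $293,000 × 3.1% × 41/365 = $1,020.2822
Highfall District, 11 February – 31 December 2011: 324 days → $293,000 × 1.25% × 324/365 = $3,251.0959
Total = $4,271.3781

$4,271.38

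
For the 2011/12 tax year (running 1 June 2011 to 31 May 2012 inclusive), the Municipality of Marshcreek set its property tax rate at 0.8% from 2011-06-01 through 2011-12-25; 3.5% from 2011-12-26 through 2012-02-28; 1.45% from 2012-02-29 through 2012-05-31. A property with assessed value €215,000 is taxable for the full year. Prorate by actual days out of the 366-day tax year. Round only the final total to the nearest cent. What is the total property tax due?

€3,106.05

2011-06-01 to 2011-12-25: 208 days at 0.8% → €215,000 × 0.8% × 208/366 = €977.4863
2011-12-26 to 2012-02-28: 65 days at 3.5% → €215,000 × 3.5% × 65/366 = €1,336.4071
2012-02-29 to 2012-05-31: 93 days at 1.45% → €215,000 × 1.45% × 93/366 = €792.1516
Total = €3,106.0451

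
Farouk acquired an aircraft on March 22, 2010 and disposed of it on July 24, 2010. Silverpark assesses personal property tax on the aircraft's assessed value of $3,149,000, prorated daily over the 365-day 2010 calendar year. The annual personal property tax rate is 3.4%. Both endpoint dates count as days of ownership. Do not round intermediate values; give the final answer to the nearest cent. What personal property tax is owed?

$36,666.44

Days held (March 22 – July 24, 2010): 125 out of 365
Tax = $3,149,000 × 3.4% × 125/365 = $36,666.4384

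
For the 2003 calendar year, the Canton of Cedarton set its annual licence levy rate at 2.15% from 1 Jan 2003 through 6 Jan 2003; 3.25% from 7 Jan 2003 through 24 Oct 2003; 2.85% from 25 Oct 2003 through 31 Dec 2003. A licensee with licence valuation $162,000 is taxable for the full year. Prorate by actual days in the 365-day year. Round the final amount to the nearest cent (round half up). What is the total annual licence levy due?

$5,114.98

1 Jan – 6 Jan 2003: 6 days at 2.15% → $162,000 × 2.15% × 6/365 = $57.2548
7 Jan – 24 Oct 2003: 291 days at 3.25% → $162,000 × 3.25% × 291/365 = $4,197.5753
25 Oct – 31 Dec 2003: 68 days at 2.85% → $162,000 × 2.85% × 68/365 = $860.1534
Total = $5,114.9836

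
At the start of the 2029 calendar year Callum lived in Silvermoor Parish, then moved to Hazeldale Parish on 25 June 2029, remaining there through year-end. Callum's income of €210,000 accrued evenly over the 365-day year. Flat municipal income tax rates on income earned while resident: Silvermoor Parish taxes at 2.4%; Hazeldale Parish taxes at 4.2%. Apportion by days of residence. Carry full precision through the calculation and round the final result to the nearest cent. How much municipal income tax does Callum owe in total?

€7,007.67

Silvermoor Parish, 1 January – 24 June 2029: 175 days → €210,000 × 2.4% × 175/365 = €2,416.4384
Hazeldale Parish, 25 June – 31 December 2029: 190 days → €210,000 × 4.2% × 190/365 = €4,591.2329
Total = €7,007.6712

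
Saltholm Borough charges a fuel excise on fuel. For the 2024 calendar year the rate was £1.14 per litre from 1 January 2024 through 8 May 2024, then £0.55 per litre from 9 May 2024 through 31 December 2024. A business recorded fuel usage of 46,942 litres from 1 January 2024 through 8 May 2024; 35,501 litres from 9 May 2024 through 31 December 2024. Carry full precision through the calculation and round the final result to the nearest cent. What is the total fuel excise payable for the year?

1 January – 8 May 2024: 46,942 litres at £1.14/litre → £53,513.88
9 May – 31 December 2024: 35,501 litres at £0.55/litre → £19,525.55

£73,039.43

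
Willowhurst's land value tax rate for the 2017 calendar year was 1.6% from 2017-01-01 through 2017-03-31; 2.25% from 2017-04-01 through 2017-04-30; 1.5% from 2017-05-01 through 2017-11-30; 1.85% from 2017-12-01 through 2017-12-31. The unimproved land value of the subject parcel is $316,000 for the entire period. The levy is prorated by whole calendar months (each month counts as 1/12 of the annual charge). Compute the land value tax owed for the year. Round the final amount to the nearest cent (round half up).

$5,108.67

2017-01-01 to 2017-03-31: 3 months at 1.6% → $316,000 × 1.6% × 3/12 = $1,264.0000
2017-04-01 to 2017-04-30: 1 month at 2.25% → $316,000 × 2.25% × 1/12 = $592.5000
2017-05-01 to 2017-11-30: 7 months at 1.5% → $316,000 × 1.5% × 7/12 = $2,765.0000
2017-12-01 to 2017-12-31: 1 month at 1.85% → $316,000 × 1.85% × 1/12 = $487.1667
Total = $5,108.6667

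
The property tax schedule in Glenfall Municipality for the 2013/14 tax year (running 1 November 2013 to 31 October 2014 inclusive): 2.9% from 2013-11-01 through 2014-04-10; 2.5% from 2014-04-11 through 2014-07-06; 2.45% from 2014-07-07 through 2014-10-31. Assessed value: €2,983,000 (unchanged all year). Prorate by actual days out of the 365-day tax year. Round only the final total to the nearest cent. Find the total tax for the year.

€79,360.06

2013-11-01 to 2014-04-10: 161 days at 2.9% → €2,983,000 × 2.9% × 161/365 = €38,157.8822
2014-04-11 to 2014-07-06: 87 days at 2.5% → €2,983,000 × 2.5% × 87/365 = €17,775.4110
2014-07-07 to 2014-10-31: 117 days at 2.45% → €2,983,000 × 2.45% × 117/365 = €23,426.7658
Total = €79,360.0589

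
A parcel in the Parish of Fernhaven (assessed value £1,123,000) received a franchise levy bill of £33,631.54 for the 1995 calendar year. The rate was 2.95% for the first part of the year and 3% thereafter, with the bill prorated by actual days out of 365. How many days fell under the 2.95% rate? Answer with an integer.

Let d = days at the first rate; then 365 − d days at the second rate.
£1,123,000 × [2.95%·d + 3%·(365−d)] / 365 = £33,631.54
Solving gives d = 38, so the new rate took effect on 8 February 1995.

38 days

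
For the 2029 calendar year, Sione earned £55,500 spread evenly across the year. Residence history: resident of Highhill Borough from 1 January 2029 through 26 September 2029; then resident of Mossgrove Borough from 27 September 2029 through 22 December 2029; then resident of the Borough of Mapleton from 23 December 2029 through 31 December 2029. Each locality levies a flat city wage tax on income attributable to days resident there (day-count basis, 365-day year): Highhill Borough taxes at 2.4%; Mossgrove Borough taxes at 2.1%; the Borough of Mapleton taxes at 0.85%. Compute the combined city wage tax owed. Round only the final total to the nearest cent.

£1,271.10

Highhill Borough, 1 January – 26 September 2029: 269 days → £55,500 × 2.4% × 269/365 = £981.6658
Mossgrove Borough, 27 September – 22 December 2029: 87 days → £55,500 × 2.1% × 87/365 = £277.8041
The Borough of Mapleton, 23 December – 31 December 2029: 9 days → £55,500 × 0.85% × 9/365 = £11.6322
Total = £1,271.1021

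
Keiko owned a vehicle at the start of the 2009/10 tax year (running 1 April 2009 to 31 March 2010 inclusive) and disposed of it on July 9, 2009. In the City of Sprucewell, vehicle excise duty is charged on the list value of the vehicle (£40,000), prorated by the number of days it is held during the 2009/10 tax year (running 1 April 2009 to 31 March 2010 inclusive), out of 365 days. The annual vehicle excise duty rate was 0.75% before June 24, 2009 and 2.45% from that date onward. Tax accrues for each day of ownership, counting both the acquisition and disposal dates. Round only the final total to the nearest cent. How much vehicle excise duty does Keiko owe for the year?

£112.00

April 1 – June 23, 2009: 84 days at 0.75% → £40,000 × 0.75% × 84/365 = £69.0411
June 24 – July 9, 2009: 16 days at 2.45% → £40,000 × 2.45% × 16/365 = £42.9589
Total = £112.0000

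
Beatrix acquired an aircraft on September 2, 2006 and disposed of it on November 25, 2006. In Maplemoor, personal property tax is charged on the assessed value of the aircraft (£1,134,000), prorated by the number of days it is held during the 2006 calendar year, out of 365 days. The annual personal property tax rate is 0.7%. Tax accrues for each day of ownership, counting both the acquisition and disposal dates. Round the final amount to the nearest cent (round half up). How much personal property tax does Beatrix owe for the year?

£1,848.58

Days held (September 2 – November 25, 2006): 85 out of 365
Tax = £1,134,000 × 0.7% × 85/365 = £1,848.5753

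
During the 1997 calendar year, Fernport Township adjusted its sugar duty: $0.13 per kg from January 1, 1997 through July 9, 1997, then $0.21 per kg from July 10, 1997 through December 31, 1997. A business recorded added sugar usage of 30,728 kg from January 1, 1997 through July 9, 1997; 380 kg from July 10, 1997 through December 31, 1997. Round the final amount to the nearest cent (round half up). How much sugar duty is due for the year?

January 1 – July 9, 1997: 30,728 kg at $0.13/kg → $3,994.64
July 10 – December 31, 1997: 380 kg at $0.21/kg → $79.80

$4,074.44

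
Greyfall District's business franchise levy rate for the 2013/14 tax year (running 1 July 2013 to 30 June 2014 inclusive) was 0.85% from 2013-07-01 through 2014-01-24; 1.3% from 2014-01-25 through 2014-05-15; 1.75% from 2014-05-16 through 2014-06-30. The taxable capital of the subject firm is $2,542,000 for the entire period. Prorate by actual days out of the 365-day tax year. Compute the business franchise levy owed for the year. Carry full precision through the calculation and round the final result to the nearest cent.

2013-07-01 to 2014-01-24: 208 days at 0.85% → $2,542,000 × 0.85% × 208/365 = $12,313.0301
2014-01-25 to 2014-05-15: 111 days at 1.3% → $2,542,000 × 1.3% × 111/365 = $10,049.6055
2014-05-16 to 2014-06-30: 46 days at 1.75% → $2,542,000 × 1.75% × 46/365 = $5,606.3288
Total = $27,968.9644

$27,968.96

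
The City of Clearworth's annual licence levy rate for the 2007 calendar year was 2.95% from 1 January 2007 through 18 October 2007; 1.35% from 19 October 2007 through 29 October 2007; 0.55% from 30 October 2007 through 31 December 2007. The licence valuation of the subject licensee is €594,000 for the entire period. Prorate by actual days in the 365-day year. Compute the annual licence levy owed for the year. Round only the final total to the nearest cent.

€14,775.95

1 January – 18 October 2007: 291 days at 2.95% → €594,000 × 2.95% × 291/365 = €13,970.3918
19 October – 29 October 2007: 11 days at 1.35% → €594,000 × 1.35% × 11/365 = €241.6685
30 October – 31 December 2007: 63 days at 0.55% → €594,000 × 0.55% × 63/365 = €563.8932
Total = €14,775.9534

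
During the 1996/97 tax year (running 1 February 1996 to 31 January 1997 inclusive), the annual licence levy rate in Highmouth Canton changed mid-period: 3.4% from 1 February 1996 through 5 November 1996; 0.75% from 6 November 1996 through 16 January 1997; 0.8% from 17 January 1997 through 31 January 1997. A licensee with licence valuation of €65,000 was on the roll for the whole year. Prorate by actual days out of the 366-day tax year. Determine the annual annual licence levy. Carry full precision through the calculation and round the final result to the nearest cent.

€1,801.89

1 February – 5 November 1996: 279 days at 3.4% → €65,000 × 3.4% × 279/366 = €1,684.6721
6 November 1996 – 16 January 1997: 72 days at 0.75% → €65,000 × 0.75% × 72/366 = €95.9016
17 January – 31 January 1997: 15 days at 0.8% → €65,000 × 0.8% × 15/366 = €21.3115
Total = €1,801.8852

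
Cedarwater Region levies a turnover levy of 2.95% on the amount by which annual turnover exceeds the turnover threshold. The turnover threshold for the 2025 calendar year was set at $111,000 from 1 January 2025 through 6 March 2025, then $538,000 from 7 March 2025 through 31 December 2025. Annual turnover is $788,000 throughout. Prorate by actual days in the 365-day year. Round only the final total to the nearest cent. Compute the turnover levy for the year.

1 January – 6 March 2025: 65 days, exemption $111,000 → ($788,000 − $111,000) × 2.95% × 65/365 = $3,556.5685
7 March – 31 December 2025: 300 days, exemption $538,000 → ($788,000 − $538,000) × 2.95% × 300/365 = $6,061.6438
Total = $9,618.2123

$9,618.21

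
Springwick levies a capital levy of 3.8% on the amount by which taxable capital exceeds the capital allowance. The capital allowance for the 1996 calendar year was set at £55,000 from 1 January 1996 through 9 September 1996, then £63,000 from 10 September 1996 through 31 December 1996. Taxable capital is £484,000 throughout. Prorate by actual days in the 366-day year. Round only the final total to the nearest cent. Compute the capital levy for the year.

1 January – 9 September 1996: 253 days, exemption £55,000 → (£484,000 − £55,000) × 3.8% × 253/366 = £11,268.8689
10 September – 31 December 1996: 113 days, exemption £63,000 → (£484,000 − £63,000) × 3.8% × 113/366 = £4,939.2732
Total = £16,208.1421

£16,208.14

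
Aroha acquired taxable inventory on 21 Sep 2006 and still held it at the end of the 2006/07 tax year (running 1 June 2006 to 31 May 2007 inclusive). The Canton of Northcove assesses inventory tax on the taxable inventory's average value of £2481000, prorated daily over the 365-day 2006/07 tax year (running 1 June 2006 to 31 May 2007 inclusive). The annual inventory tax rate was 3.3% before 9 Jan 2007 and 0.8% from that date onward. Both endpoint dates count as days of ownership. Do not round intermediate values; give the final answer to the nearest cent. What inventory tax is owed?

21 Sep 2006 – 8 Jan 2007: 110 days at 3.3% → £2481000 × 3.3% × 110/365 = £24674.0548
9 Jan – 31 May 2007: 143 days at 0.8% → £2481000 × 0.8% × 143/365 = £7776.0658
Total = £32450.1205

£32450.12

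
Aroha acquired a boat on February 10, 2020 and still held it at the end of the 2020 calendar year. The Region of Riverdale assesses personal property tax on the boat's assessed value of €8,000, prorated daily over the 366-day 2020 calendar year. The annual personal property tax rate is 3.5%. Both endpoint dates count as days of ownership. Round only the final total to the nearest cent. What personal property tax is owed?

€249.40

Days held (February 10 – December 31, 2020): 326 out of 366
Tax = €8,000 × 3.5% × 326/366 = €249.3989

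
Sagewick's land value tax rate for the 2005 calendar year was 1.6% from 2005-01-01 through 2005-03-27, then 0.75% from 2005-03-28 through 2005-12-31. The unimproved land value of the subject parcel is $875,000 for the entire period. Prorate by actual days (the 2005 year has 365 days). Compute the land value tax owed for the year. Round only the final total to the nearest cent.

$8,314.90

2005-01-01 to 2005-03-27: 86 days at 1.6% → $875,000 × 1.6% × 86/365 = $3,298.6301
2005-03-28 to 2005-12-31: 279 days at 0.75% → $875,000 × 0.75% × 279/365 = $5,016.2671
Total = $8,314.8973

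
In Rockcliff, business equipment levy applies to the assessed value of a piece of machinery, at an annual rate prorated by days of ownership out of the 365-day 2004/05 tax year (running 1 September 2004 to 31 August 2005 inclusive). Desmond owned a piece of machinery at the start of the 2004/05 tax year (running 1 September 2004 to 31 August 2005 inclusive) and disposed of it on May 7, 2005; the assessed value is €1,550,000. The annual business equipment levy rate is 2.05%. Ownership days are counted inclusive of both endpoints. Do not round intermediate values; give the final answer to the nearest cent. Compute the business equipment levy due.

€21,676.64

Days held (September 1, 2004 – May 7, 2005): 249 out of 365
Tax = €1,550,000 × 2.05% × 249/365 = €21,676.6438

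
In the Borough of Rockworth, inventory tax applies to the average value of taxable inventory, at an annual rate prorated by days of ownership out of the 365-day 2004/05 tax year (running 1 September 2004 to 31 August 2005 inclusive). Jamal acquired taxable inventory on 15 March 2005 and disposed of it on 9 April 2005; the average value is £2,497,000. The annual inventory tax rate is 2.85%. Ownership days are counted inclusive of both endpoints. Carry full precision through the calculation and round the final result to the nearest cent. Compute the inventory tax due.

Days held (15 March – 9 April 2005): 26 out of 365
Tax = £2,497,000 × 2.85% × 26/365 = £5,069.2521

£5,069.25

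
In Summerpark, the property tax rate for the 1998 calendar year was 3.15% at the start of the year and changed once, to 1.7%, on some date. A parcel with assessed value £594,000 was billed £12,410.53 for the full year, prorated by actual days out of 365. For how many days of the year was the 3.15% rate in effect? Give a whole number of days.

98 days

Let d = days at the first rate; then 365 − d days at the second rate.
£594,000 × [3.15%·d + 1.7%·(365−d)] / 365 = £12,410.53
Solving gives d = 98, so the new rate took effect on 9 Apr 1998.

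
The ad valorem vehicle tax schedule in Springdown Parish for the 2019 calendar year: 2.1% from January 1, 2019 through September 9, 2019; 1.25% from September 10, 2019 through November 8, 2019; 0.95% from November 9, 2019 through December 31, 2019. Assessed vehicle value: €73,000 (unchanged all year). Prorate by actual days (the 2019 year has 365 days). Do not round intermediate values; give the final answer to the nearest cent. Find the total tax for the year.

€1,309.10

January 1 – September 9, 2019: 252 days at 2.1% → €73,000 × 2.1% × 252/365 = €1,058.4000
September 10 – November 8, 2019: 60 days at 1.25% → €73,000 × 1.25% × 60/365 = €150.0000
November 9 – December 31, 2019: 53 days at 0.95% → €73,000 × 0.95% × 53/365 = €100.7000
Total = €1,309.1000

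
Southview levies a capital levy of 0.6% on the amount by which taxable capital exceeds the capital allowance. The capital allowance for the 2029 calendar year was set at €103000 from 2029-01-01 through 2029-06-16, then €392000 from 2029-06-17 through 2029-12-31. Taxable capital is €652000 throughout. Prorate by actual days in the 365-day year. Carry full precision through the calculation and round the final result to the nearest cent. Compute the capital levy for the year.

€2353.36

2029-01-01 to 2029-06-16: 167 days, exemption €103000 → (€652000 − €103000) × 0.6% × 167/365 = €1507.1178
2029-06-17 to 2029-12-31: 198 days, exemption €392000 → (€652000 − €392000) × 0.6% × 198/365 = €846.2466
Total = €2353.3644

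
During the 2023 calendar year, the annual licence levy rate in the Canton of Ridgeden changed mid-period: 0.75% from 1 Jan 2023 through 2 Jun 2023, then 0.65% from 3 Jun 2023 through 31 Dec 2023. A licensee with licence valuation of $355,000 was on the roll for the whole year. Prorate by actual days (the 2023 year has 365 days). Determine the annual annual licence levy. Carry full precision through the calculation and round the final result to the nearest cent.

$2,456.31

1 Jan – 2 Jun 2023: 153 days at 0.75% → $355,000 × 0.75% × 153/365 = $1,116.0616
3 Jun – 31 Dec 2023: 212 days at 0.65% → $355,000 × 0.65% × 212/365 = $1,340.2466
Total = $2,456.3082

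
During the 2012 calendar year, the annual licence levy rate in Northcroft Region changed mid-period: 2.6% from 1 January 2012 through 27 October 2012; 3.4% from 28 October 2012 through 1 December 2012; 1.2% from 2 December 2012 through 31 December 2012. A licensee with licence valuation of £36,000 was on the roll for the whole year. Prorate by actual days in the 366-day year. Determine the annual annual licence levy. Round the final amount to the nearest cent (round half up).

£922.23

1 January – 27 October 2012: 301 days at 2.6% → £36,000 × 2.6% × 301/366 = £769.7705
28 October – 1 December 2012: 35 days at 3.4% → £36,000 × 3.4% × 35/366 = £117.0492
2 December – 31 December 2012: 30 days at 1.2% → £36,000 × 1.2% × 30/366 = £35.4098
Total = £922.2295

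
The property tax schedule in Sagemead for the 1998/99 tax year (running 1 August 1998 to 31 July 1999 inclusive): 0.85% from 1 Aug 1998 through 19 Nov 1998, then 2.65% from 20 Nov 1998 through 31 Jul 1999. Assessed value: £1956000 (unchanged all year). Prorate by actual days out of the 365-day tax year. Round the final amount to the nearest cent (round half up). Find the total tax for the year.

1 Aug – 19 Nov 1998: 111 days at 0.85% → £1956000 × 0.85% × 111/365 = £5056.1260
20 Nov 1998 – 31 Jul 1999: 254 days at 2.65% → £1956000 × 2.65% × 254/365 = £36070.7836
Total = £41126.9096

£41126.91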